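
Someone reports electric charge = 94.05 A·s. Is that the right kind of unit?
Yes

electric charge has SI base units: A * s
A·s reduces to the same SI base units, so it is a valid unit for electric charge.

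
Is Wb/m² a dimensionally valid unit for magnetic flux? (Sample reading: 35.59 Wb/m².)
No

magnetic flux has SI base units: kg * m^2 / (A * s^2)
Wb/m² does NOT reduce to kg * m^2 / (A * s^2); a valid unit for magnetic flux would be e.g. Wb.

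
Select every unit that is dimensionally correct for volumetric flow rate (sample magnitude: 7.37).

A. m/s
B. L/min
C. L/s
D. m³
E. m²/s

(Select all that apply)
B, C

volumetric flow rate has SI base units: m^3 / s

Checking each option against m^3 / s:
  A. m/s: ✗ does not match
  B. L/min: ✓ matches
  C. L/s: ✓ matches
  D. m³: ✗ does not match
  E. m²/s: ✗ does not match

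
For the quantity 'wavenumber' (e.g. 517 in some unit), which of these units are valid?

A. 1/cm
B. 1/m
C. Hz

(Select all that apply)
A, B

wavenumber has SI base units: 1 / m

Checking each option against 1 / m:
  A. 1/cm: ✓ matches
  B. 1/m: ✓ matches
  C. Hz: ✗ does not match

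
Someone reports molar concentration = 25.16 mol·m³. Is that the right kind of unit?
No

molar concentration has SI base units: mol / m^3
mol·m³ does NOT reduce to mol / m^3; a valid unit for molar concentration would be e.g. mol/m³.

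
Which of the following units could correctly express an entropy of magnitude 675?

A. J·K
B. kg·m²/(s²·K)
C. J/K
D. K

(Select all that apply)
B, C

entropy has SI base units: kg * m^2 / (s^2 * K)

Checking each option against kg * m^2 / (s^2 * K):
  A. J·K: ✗ does not match
  B. kg·m²/(s²·K): ✓ matches
  C. J/K: ✓ matches
  D. K: ✗ does not match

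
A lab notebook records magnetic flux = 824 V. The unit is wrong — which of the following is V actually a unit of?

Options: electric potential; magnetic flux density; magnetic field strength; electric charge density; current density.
electric potential

magnetic flux should have units dimensionally equivalent to kg * m^2 / (A * s^2) (e.g. Wb).
The given unit 'V' reduces to kg * m^2 / (A * s^3). Of the listed options, that is the dimensionality of electric potential.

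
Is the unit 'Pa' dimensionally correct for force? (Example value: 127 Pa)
No

force has SI base units: kg * m / s^2
Pa does NOT reduce to kg * m / s^2; a valid unit for force would be e.g. N.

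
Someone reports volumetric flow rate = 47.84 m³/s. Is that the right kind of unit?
Yes

volumetric flow rate has SI base units: m^3 / s
m³/s reduces to the same SI base units, so it is a valid unit for volumetric flow rate.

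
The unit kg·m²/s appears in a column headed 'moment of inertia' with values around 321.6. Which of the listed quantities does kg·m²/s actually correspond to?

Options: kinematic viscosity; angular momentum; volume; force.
angular momentum

moment of inertia should have units dimensionally equivalent to kg * m^2 (e.g. kg·m²).
The given unit 'kg·m²/s' reduces to kg * m^2 / s. Of the listed options, that is the dimensionality of angular momentum.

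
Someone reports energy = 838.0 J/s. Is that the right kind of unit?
No

energy has SI base units: kg * m^2 / s^2
J/s does NOT reduce to kg * m^2 / s^2; a valid unit for energy would be e.g. J.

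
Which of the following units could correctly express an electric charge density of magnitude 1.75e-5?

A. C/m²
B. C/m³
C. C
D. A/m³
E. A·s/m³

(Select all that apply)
B, E

electric charge density has SI base units: A * s / m^3

Checking each option against A * s / m^3:
  A. C/m²: ✗ does not match
  B. C/m³: ✓ matches
  C. C: ✗ does not match
  D. A/m³: ✗ does not match
  E. A·s/m³: ✓ matches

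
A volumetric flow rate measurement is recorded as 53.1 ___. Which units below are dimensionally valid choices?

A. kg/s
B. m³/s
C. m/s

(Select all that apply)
B

volumetric flow rate has SI base units: m^3 / s

Checking each option against m^3 / s:
  A. kg/s: ✗ does not match
  B. m³/s: ✓ matches
  C. m/s: ✗ does not match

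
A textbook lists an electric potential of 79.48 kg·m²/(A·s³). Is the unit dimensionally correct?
Yes

electric potential has SI base units: kg * m^2 / (A * s^3)
kg·m²/(A·s³) reduces to the same SI base units, so it is a valid unit for electric potential.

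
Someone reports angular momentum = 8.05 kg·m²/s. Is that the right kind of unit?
Yes

angular momentum has SI base units: kg * m^2 / s
kg·m²/s reduces to the same SI base units, so it is a valid unit for angular momentum.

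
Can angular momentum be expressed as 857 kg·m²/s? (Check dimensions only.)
Yes

angular momentum has SI base units: kg * m^2 / s
kg·m²/s reduces to the same SI base units, so it is a valid unit for angular momentum.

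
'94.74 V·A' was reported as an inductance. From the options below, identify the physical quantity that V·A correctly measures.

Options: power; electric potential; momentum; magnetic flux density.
power

inductance should have units dimensionally equivalent to kg * m^2 / (A^2 * s^2) (e.g. H).
The given unit 'V·A' reduces to kg * m^2 / s^3. Of the listed options, that is the dimensionality of power.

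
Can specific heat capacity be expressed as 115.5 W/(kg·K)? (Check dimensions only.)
No

specific heat capacity has SI base units: m^2 / (s^2 * K)
W/(kg·K) does NOT reduce to m^2 / (s^2 * K); a valid unit for specific heat capacity would be e.g. J/(kg·K).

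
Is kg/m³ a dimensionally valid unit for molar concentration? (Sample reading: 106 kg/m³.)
No

molar concentration has SI base units: mol / m^3
kg/m³ does NOT reduce to mol / m^3; a valid unit for molar concentration would be e.g. mol/m³.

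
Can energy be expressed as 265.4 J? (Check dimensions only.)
Yes

energy has SI base units: kg * m^2 / s^2
J reduces to the same SI base units, so it is a valid unit for energy.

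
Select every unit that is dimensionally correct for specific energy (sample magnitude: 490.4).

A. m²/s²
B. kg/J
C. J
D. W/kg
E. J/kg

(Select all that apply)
A, E

specific energy has SI base units: m^2 / s^2

Checking each option against m^2 / s^2:
  A. m²/s²: ✓ matches
  B. kg/J: ✗ does not match
  C. J: ✗ does not match
  D. W/kg: ✗ does not match
  E. J/kg: ✓ matches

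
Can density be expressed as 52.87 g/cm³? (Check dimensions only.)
Yes

density has SI base units: kg / m^3
g/cm³ reduces to the same SI base units, so it is a valid unit for density.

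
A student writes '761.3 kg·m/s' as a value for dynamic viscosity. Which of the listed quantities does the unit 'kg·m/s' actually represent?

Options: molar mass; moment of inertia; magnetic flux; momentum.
momentum

dynamic viscosity should have units dimensionally equivalent to kg / (m * s) (e.g. Pa·s).
The given unit 'kg·m/s' reduces to kg * m / s. Of the listed options, that is the dimensionality of momentum.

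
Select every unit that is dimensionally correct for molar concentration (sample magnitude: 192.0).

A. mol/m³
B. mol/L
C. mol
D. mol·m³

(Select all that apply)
A, B

molar concentration has SI base units: mol / m^3

Checking each option against mol / m^3:
  A. mol/m³: ✓ matches
  B. mol/L: ✓ matches
  C. mol: ✗ does not match
  D. mol·m³: ✗ does not match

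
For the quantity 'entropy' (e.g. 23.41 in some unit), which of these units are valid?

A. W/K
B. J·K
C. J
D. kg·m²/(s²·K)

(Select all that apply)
D

entropy has SI base units: kg * m^2 / (s^2 * K)

Checking each option against kg * m^2 / (s^2 * K):
  A. W/K: ✗ does not match
  B. J·K: ✗ does not match
  C. J: ✗ does not match
  D. kg·m²/(s²·K): ✓ matches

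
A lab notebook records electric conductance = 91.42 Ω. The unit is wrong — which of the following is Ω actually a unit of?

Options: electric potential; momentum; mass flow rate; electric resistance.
electric resistance

electric conductance should have units dimensionally equivalent to A^2 * s^3 / (kg * m^2) (e.g. S).
The given unit 'Ω' reduces to kg * m^2 / (A^2 * s^3). Of the listed options, that is the dimensionality of electric resistance.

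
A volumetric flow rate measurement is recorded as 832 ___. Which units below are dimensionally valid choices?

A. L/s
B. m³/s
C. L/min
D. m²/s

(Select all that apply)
A, B, C

volumetric flow rate has SI base units: m^3 / s

Checking each option against m^3 / s:
  A. L/s: ✓ matches
  B. m³/s: ✓ matches
  C. L/min: ✓ matches
  D. m²/s: ✗ does not match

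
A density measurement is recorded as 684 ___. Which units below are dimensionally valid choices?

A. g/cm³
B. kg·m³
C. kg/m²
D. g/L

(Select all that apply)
A, D

density has SI base units: kg / m^3

Checking each option against kg / m^3:
  A. g/cm³: ✓ matches
  B. kg·m³: ✗ does not match
  C. kg/m²: ✗ does not match
  D. g/L: ✓ matches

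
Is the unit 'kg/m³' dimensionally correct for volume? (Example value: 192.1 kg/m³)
No

volume has SI base units: m^3
kg/m³ does NOT reduce to m^3; a valid unit for volume would be e.g. m³.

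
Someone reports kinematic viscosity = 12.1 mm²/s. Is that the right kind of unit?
Yes

kinematic viscosity has SI base units: m^2 / s
mm²/s reduces to the same SI base units, so it is a valid unit for kinematic viscosity.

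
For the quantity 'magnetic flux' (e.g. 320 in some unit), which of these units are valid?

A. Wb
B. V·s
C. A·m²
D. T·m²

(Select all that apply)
A, B, D

magnetic flux has SI base units: kg * m^2 / (A * s^2)

Checking each option against kg * m^2 / (A * s^2):
  A. Wb: ✓ matches
  B. V·s: ✓ matches
  C. A·m²: ✗ does not match
  D. T·m²: ✓ matches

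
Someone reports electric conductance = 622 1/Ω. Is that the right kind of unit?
Yes

electric conductance has SI base units: A^2 * s^3 / (kg * m^2)
1/Ω reduces to the same SI base units, so it is a valid unit for electric conductance.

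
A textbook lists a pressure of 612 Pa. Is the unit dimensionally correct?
Yes

pressure has SI base units: kg / (m * s^2)
Pa reduces to the same SI base units, so it is a valid unit for pressure.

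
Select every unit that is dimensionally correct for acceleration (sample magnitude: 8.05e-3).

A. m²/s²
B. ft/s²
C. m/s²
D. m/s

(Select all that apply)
B, C

acceleration has SI base units: m / s^2

Checking each option against m / s^2:
  A. m²/s²: ✗ does not match
  B. ft/s²: ✓ matches
  C. m/s²: ✓ matches
  D. m/s: ✗ does not match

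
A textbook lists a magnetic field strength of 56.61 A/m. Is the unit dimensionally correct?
Yes

magnetic field strength has SI base units: A / m
A/m reduces to the same SI base units, so it is a valid unit for magnetic field strength.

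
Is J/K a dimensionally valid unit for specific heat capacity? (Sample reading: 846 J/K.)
No

specific heat capacity has SI base units: m^2 / (s^2 * K)
J/K does NOT reduce to m^2 / (s^2 * K); a valid unit for specific heat capacity would be e.g. J/(kg·K).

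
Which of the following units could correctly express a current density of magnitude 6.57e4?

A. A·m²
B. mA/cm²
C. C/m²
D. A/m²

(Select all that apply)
B, D

current density has SI base units: A / m^2

Checking each option against A / m^2:
  A. A·m²: ✗ does not match
  B. mA/cm²: ✓ matches
  C. C/m²: ✗ does not match
  D. A/m²: ✓ matches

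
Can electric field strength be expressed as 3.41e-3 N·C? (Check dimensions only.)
No

electric field strength has SI base units: kg * m / (A * s^3)
N·C does NOT reduce to kg * m / (A * s^3); a valid unit for electric field strength would be e.g. V/m.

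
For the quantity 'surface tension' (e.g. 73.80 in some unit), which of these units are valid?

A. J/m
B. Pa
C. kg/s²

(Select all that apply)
C

surface tension has SI base units: kg / s^2

Checking each option against kg / s^2:
  A. J/m: ✗ does not match
  B. Pa: ✗ does not match
  C. kg/s²: ✓ matches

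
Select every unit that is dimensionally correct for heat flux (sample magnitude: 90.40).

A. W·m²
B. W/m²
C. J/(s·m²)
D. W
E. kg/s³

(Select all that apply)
B, C, E

heat flux has SI base units: kg / s^3

Checking each option against kg / s^3:
  A. W·m²: ✗ does not match
  B. W/m²: ✓ matches
  C. J/(s·m²): ✓ matches
  D. W: ✗ does not match
  E. kg/s³: ✓ matches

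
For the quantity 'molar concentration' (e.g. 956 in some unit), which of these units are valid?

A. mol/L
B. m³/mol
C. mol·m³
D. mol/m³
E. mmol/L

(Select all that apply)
A, D, E

molar concentration has SI base units: mol / m^3

Checking each option against mol / m^3:
  A. mol/L: ✓ matches
  B. m³/mol: ✗ does not match
  C. mol·m³: ✗ does not match
  D. mol/m³: ✓ matches
  E. mmol/L: ✓ matches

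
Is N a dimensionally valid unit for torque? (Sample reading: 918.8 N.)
No

torque has SI base units: kg * m^2 / s^2
N does NOT reduce to kg * m^2 / s^2; a valid unit for torque would be e.g. N·m.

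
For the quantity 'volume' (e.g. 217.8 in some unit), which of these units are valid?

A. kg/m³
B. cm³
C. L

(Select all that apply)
B, C

volume has SI base units: m^3

Checking each option against m^3:
  A. kg/m³: ✗ does not match
  B. cm³: ✓ matches
  C. L: ✓ matches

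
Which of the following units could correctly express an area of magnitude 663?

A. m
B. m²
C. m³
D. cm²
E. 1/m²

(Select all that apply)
B, D

area has SI base units: m^2

Checking each option against m^2:
  A. m: ✗ does not match
  B. m²: ✓ matches
  C. m³: ✗ does not match
  D. cm²: ✓ matches
  E. 1/m²: ✗ does not match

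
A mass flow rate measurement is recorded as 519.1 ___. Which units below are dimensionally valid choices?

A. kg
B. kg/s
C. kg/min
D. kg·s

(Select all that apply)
B, C

mass flow rate has SI base units: kg / s

Checking each option against kg / s:
  A. kg: ✗ does not match
  B. kg/s: ✓ matches
  C. kg/min: ✓ matches
  D. kg·s: ✗ does not match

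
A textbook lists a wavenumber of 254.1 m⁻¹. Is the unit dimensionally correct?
Yes

wavenumber has SI base units: 1 / m
m⁻¹ reduces to the same SI base units, so it is a valid unit for wavenumber.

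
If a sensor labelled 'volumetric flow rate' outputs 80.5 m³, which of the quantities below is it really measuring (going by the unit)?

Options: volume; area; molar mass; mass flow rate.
volume

volumetric flow rate should have units dimensionally equivalent to m^3 / s (e.g. m³/s).
The given unit 'm³' reduces to m^3. Of the listed options, that is the dimensionality of volume.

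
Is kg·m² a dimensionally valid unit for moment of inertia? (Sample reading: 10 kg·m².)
Yes

moment of inertia has SI base units: kg * m^2
kg·m² reduces to the same SI base units, so it is a valid unit for moment of inertia.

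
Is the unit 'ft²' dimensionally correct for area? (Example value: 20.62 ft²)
Yes

area has SI base units: m^2
ft² reduces to the same SI base units, so it is a valid unit for area.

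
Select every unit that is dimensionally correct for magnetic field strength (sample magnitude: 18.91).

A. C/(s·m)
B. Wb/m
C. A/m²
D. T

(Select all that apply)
A

magnetic field strength has SI base units: A / m

Checking each option against A / m:
  A. C/(s·m): ✓ matches
  B. Wb/m: ✗ does not match
  C. A/m²: ✗ does not match
  D. T: ✗ does not match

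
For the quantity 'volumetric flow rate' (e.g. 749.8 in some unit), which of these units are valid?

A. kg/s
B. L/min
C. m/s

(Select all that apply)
B

volumetric flow rate has SI base units: m^3 / s

Checking each option against m^3 / s:
  A. kg/s: ✗ does not match
  B. L/min: ✓ matches
  C. m/s: ✗ does not match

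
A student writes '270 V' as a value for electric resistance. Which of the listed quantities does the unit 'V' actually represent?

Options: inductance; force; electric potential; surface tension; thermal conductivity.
electric potential

electric resistance should have units dimensionally equivalent to kg * m^2 / (A^2 * s^3) (e.g. Ω).
The given unit 'V' reduces to kg * m^2 / (A * s^3). Of the listed options, that is the dimensionality of electric potential.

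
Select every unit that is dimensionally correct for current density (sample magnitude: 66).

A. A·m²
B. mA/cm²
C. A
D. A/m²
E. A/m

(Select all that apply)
B, D

current density has SI base units: A / m^2

Checking each option against A / m^2:
  A. A·m²: ✗ does not match
  B. mA/cm²: ✓ matches
  C. A: ✗ does not match
  D. A/m²: ✓ matches
  E. A/m: ✗ does not match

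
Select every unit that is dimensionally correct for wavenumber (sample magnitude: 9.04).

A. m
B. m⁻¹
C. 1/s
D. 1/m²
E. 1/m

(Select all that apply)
B, E

wavenumber has SI base units: 1 / m

Checking each option against 1 / m:
  A. m: ✗ does not match
  B. m⁻¹: ✓ matches
  C. 1/s: ✗ does not match
  D. 1/m²: ✗ does not match
  E. 1/m: ✓ matches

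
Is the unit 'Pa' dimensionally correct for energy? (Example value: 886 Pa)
No

energy has SI base units: kg * m^2 / s^2
Pa does NOT reduce to kg * m^2 / s^2; a valid unit for energy would be e.g. J.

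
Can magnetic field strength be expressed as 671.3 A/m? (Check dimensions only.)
Yes

magnetic field strength has SI base units: A / m
A/m reduces to the same SI base units, so it is a valid unit for magnetic field strength.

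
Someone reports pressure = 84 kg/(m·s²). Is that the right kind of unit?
Yes

pressure has SI base units: kg / (m * s^2)
kg/(m·s²) reduces to the same SI base units, so it is a valid unit for pressure.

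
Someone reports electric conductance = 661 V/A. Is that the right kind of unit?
No

electric conductance has SI base units: A^2 * s^3 / (kg * m^2)
V/A does NOT reduce to A^2 * s^3 / (kg * m^2); a valid unit for electric conductance would be e.g. S.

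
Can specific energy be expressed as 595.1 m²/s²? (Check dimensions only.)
Yes

specific energy has SI base units: m^2 / s^2
m²/s² reduces to the same SI base units, so it is a valid unit for specific energy.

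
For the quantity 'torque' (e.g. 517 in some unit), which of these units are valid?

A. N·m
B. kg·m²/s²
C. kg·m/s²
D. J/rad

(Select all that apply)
A, B, D

torque has SI base units: kg * m^2 / s^2

Checking each option against kg * m^2 / s^2:
  A. N·m: ✓ matches
  B. kg·m²/s²: ✓ matches
  C. kg·m/s²: ✗ does not match
  D. J/rad: ✓ matches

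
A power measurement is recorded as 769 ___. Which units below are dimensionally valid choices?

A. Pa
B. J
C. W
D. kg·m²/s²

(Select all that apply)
C

power has SI base units: kg * m^2 / s^3

Checking each option against kg * m^2 / s^3:
  A. Pa: ✗ does not match
  B. J: ✗ does not match
  C. W: ✓ matches
  D. kg·m²/s²: ✗ does not match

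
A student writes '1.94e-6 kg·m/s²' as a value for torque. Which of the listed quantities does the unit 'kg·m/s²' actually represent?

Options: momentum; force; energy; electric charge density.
force

torque should have units dimensionally equivalent to kg * m^2 / s^2 (e.g. N·m).
The given unit 'kg·m/s²' reduces to kg * m / s^2. Of the listed options, that is the dimensionality of force.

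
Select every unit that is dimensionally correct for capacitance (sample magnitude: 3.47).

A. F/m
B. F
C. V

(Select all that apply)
B

capacitance has SI base units: A^2 * s^4 / (kg * m^2)

Checking each option against A^2 * s^4 / (kg * m^2):
  A. F/m: ✗ does not match
  B. F: ✓ matches
  C. V: ✗ does not match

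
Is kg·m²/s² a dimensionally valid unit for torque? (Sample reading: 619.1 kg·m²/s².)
Yes

torque has SI base units: kg * m^2 / s^2
kg·m²/s² reduces to the same SI base units, so it is a valid unit for torque.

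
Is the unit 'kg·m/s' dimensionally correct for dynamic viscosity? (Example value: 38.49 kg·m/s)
No

dynamic viscosity has SI base units: kg / (m * s)
kg·m/s does NOT reduce to kg / (m * s); a valid unit for dynamic viscosity would be e.g. Pa·s.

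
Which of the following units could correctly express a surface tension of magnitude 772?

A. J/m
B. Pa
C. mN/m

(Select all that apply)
C

surface tension has SI base units: kg / s^2

Checking each option against kg / s^2:
  A. J/m: ✗ does not match
  B. Pa: ✗ does not match
  C. mN/m: ✓ matches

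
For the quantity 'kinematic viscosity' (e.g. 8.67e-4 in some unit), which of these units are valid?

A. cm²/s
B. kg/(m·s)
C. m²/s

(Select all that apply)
A, C

kinematic viscosity has SI base units: m^2 / s

Checking each option against m^2 / s:
  A. cm²/s: ✓ matches
  B. kg/(m·s): ✗ does not match
  C. m²/s: ✓ matches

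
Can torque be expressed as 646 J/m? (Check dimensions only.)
No

torque has SI base units: kg * m^2 / s^2
J/m does NOT reduce to kg * m^2 / s^2; a valid unit for torque would be e.g. N·m.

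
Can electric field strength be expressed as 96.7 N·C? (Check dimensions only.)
No

electric field strength has SI base units: kg * m / (A * s^3)
N·C does NOT reduce to kg * m / (A * s^3); a valid unit for electric field strength would be e.g. V/m.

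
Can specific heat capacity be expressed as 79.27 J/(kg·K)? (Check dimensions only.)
Yes

specific heat capacity has SI base units: m^2 / (s^2 * K)
J/(kg·K) reduces to the same SI base units, so it is a valid unit for specific heat capacity.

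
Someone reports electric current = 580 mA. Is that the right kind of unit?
Yes

electric current has SI base units: A
mA reduces to the same SI base units, so it is a valid unit for electric current.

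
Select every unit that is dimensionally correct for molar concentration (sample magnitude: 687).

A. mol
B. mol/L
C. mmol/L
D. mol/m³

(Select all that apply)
B, C, D

molar concentration has SI base units: mol / m^3

Checking each option against mol / m^3:
  A. mol: ✗ does not match
  B. mol/L: ✓ matches
  C. mmol/L: ✓ matches
  D. mol/m³: ✓ matches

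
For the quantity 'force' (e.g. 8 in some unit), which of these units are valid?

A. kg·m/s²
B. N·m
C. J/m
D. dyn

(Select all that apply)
A, C, D

force has SI base units: kg * m / s^2

Checking each option against kg * m / s^2:
  A. kg·m/s²: ✓ matches
  B. N·m: ✗ does not match
  C. J/m: ✓ matches
  D. dyn: ✓ matches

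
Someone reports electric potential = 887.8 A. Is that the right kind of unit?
No

electric potential has SI base units: kg * m^2 / (A * s^3)
A does NOT reduce to kg * m^2 / (A * s^3); a valid unit for electric potential would be e.g. V.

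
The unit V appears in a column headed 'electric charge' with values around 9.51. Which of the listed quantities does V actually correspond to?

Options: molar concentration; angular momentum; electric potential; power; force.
electric potential

electric charge should have units dimensionally equivalent to A * s (e.g. C).
The given unit 'V' reduces to kg * m^2 / (A * s^3). Of the listed options, that is the dimensionality of electric potential.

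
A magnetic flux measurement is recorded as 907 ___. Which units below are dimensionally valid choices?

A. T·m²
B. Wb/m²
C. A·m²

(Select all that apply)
A

magnetic flux has SI base units: kg * m^2 / (A * s^2)

Checking each option against kg * m^2 / (A * s^2):
  A. T·m²: ✓ matches
  B. Wb/m²: ✗ does not match
  C. A·m²: ✗ does not match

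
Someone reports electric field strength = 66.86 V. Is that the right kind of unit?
No

electric field strength has SI base units: kg * m / (A * s^3)
V does NOT reduce to kg * m / (A * s^3); a valid unit for electric field strength would be e.g. V/m.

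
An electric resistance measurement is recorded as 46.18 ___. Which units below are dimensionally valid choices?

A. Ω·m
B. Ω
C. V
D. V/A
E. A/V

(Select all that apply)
B, D

electric resistance has SI base units: kg * m^2 / (A^2 * s^3)

Checking each option against kg * m^2 / (A^2 * s^3):
  A. Ω·m: ✗ does not match
  B. Ω: ✓ matches
  C. V: ✗ does not match
  D. V/A: ✓ matches
  E. A/V: ✗ does not match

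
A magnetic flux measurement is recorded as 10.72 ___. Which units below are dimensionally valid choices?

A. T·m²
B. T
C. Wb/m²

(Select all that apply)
A

magnetic flux has SI base units: kg * m^2 / (A * s^2)

Checking each option against kg * m^2 / (A * s^2):
  A. T·m²: ✓ matches
  B. T: ✗ does not match
  C. Wb/m²: ✗ does not match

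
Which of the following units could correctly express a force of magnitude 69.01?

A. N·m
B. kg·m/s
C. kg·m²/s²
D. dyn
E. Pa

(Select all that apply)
D

force has SI base units: kg * m / s^2

Checking each option against kg * m / s^2:
  A. N·m: ✗ does not match
  B. kg·m/s: ✗ does not match
  C. kg·m²/s²: ✗ does not match
  D. dyn: ✓ matches
  E. Pa: ✗ does not match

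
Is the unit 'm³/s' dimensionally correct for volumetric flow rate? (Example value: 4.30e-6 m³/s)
Yes

volumetric flow rate has SI base units: m^3 / s
m³/s reduces to the same SI base units, so it is a valid unit for volumetric flow rate.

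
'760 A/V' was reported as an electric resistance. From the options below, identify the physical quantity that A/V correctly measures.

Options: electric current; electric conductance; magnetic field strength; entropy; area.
electric conductance

electric resistance should have units dimensionally equivalent to kg * m^2 / (A^2 * s^3) (e.g. Ω).
The given unit 'A/V' reduces to A^2 * s^3 / (kg * m^2). Of the listed options, that is the dimensionality of electric conductance.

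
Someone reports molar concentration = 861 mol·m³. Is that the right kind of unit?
No

molar concentration has SI base units: mol / m^3
mol·m³ does NOT reduce to mol / m^3; a valid unit for molar concentration would be e.g. mol/m³.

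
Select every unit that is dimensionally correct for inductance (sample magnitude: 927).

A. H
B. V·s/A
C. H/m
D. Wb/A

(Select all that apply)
A, B, D

inductance has SI base units: kg * m^2 / (A^2 * s^2)

Checking each option against kg * m^2 / (A^2 * s^2):
  A. H: ✓ matches
  B. V·s/A: ✓ matches
  C. H/m: ✗ does not match
  D. Wb/A: ✓ matches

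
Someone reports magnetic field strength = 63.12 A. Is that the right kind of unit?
No

magnetic field strength has SI base units: A / m
A does NOT reduce to A / m; a valid unit for magnetic field strength would be e.g. A/m.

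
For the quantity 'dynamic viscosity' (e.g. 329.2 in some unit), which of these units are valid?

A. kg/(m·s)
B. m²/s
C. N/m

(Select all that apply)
A

dynamic viscosity has SI base units: kg / (m * s)

Checking each option against kg / (m * s):
  A. kg/(m·s): ✓ matches
  B. m²/s: ✗ does not match
  C. N/m: ✗ does not match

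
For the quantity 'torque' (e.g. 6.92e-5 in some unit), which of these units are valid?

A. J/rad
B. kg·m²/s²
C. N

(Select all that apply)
A, B

torque has SI base units: kg * m^2 / s^2

Checking each option against kg * m^2 / s^2:
  A. J/rad: ✓ matches
  B. kg·m²/s²: ✓ matches
  C. N: ✗ does not match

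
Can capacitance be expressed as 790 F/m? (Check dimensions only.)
No

capacitance has SI base units: A^2 * s^4 / (kg * m^2)
F/m does NOT reduce to A^2 * s^4 / (kg * m^2); a valid unit for capacitance would be e.g. F.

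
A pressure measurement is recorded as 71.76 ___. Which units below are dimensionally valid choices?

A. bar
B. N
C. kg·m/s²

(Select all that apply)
A

pressure has SI base units: kg / (m * s^2)

Checking each option against kg / (m * s^2):
  A. bar: ✓ matches
  B. N: ✗ does not match
  C. kg·m/s²: ✗ does not match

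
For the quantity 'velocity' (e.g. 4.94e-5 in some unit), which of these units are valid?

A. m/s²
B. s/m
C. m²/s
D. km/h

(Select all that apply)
D

velocity has SI base units: m / s

Checking each option against m / s:
  A. m/s²: ✗ does not match
  B. s/m: ✗ does not match
  C. m²/s: ✗ does not match
  D. km/h: ✓ matches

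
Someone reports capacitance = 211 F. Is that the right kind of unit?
Yes

capacitance has SI base units: A^2 * s^4 / (kg * m^2)
F reduces to the same SI base units, so it is a valid unit for capacitance.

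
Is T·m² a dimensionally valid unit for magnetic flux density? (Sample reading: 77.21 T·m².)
No

magnetic flux density has SI base units: kg / (A * s^2)
T·m² does NOT reduce to kg / (A * s^2); a valid unit for magnetic flux density would be e.g. T.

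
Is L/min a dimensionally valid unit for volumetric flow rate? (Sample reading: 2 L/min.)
Yes

volumetric flow rate has SI base units: m^3 / s
L/min reduces to the same SI base units, so it is a valid unit for volumetric flow rate.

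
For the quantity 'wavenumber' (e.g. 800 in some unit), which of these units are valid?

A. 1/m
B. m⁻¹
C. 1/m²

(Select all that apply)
A, B

wavenumber has SI base units: 1 / m

Checking each option against 1 / m:
  A. 1/m: ✓ matches
  B. m⁻¹: ✓ matches
  C. 1/m²: ✗ does not match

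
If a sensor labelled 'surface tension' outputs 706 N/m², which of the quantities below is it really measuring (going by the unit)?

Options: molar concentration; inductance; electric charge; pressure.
pressure

surface tension should have units dimensionally equivalent to kg / s^2 (e.g. N/m).
The given unit 'N/m²' reduces to kg / (m * s^2). Of the listed options, that is the dimensionality of pressure.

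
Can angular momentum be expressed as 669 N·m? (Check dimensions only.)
No

angular momentum has SI base units: kg * m^2 / s
N·m does NOT reduce to kg * m^2 / s; a valid unit for angular momentum would be e.g. kg·m²/s.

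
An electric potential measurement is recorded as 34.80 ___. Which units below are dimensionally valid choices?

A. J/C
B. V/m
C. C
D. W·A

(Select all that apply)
A

electric potential has SI base units: kg * m^2 / (A * s^3)

Checking each option against kg * m^2 / (A * s^3):
  A. J/C: ✓ matches
  B. V/m: ✗ does not match
  C. C: ✗ does not match
  D. W·A: ✗ does not match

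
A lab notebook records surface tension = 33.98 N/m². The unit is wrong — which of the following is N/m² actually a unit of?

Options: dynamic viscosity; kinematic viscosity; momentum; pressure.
pressure

surface tension should have units dimensionally equivalent to kg / s^2 (e.g. N/m).
The given unit 'N/m²' reduces to kg / (m * s^2). Of the listed options, that is the dimensionality of pressure.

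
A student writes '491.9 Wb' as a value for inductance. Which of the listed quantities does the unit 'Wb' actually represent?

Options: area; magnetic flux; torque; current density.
magnetic flux

inductance should have units dimensionally equivalent to kg * m^2 / (A^2 * s^2) (e.g. H).
The given unit 'Wb' reduces to kg * m^2 / (A * s^2). Of the listed options, that is the dimensionality of magnetic flux.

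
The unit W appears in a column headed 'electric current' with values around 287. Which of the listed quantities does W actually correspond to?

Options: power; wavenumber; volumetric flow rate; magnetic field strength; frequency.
power

electric current should have units dimensionally equivalent to A (e.g. A).
The given unit 'W' reduces to kg * m^2 / s^3. Of the listed options, that is the dimensionality of power.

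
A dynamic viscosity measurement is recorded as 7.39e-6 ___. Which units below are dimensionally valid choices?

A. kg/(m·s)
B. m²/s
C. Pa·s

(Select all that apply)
A, C

dynamic viscosity has SI base units: kg / (m * s)

Checking each option against kg / (m * s):
  A. kg/(m·s): ✓ matches
  B. m²/s: ✗ does not match
  C. Pa·s: ✓ matches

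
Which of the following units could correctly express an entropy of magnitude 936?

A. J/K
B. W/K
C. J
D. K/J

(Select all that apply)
A

entropy has SI base units: kg * m^2 / (s^2 * K)

Checking each option against kg * m^2 / (s^2 * K):
  A. J/K: ✓ matches
  B. W/K: ✗ does not match
  C. J: ✗ does not match
  D. K/J: ✗ does not match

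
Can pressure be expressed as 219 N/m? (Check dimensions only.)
No

pressure has SI base units: kg / (m * s^2)
N/m does NOT reduce to kg / (m * s^2); a valid unit for pressure would be e.g. Pa.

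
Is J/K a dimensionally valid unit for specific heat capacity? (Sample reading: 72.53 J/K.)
No

specific heat capacity has SI base units: m^2 / (s^2 * K)
J/K does NOT reduce to m^2 / (s^2 * K); a valid unit for specific heat capacity would be e.g. J/(kg·K).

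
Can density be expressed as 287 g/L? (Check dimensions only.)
Yes

density has SI base units: kg / m^3
g/L reduces to the same SI base units, so it is a valid unit for density.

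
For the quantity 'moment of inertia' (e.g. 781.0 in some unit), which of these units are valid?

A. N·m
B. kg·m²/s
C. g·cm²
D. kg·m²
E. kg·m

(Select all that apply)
C, D

moment of inertia has SI base units: kg * m^2

Checking each option against kg * m^2:
  A. N·m: ✗ does not match
  B. kg·m²/s: ✗ does not match
  C. g·cm²: ✓ matches
  D. kg·m²: ✓ matches
  E. kg·m: ✗ does not match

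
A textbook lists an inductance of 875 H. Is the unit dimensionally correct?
Yes

inductance has SI base units: kg * m^2 / (A^2 * s^2)
H reduces to the same SI base units, so it is a valid unit for inductance.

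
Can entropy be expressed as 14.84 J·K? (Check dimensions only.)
No

entropy has SI base units: kg * m^2 / (s^2 * K)
J·K does NOT reduce to kg * m^2 / (s^2 * K); a valid unit for entropy would be e.g. J/K.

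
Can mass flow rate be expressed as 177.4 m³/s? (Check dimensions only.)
No

mass flow rate has SI base units: kg / s
m³/s does NOT reduce to kg / s; a valid unit for mass flow rate would be e.g. kg/s.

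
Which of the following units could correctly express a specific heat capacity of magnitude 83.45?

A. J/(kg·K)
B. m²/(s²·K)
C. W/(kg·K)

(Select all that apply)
A, B

specific heat capacity has SI base units: m^2 / (s^2 * K)

Checking each option against m^2 / (s^2 * K):
  A. J/(kg·K): ✓ matches
  B. m²/(s²·K): ✓ matches
  C. W/(kg·K): ✗ does not match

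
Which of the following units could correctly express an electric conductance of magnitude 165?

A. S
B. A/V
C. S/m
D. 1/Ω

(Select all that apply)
A, B, D

electric conductance has SI base units: A^2 * s^3 / (kg * m^2)

Checking each option against A^2 * s^3 / (kg * m^2):
  A. S: ✓ matches
  B. A/V: ✓ matches
  C. S/m: ✗ does not match
  D. 1/Ω: ✓ matches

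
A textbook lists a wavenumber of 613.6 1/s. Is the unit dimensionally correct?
No

wavenumber has SI base units: 1 / m
1/s does NOT reduce to 1 / m; a valid unit for wavenumber would be e.g. 1/m.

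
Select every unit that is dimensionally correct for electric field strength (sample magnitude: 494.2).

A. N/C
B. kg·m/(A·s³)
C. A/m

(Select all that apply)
A, B

electric field strength has SI base units: kg * m / (A * s^3)

Checking each option against kg * m / (A * s^3):
  A. N/C: ✓ matches
  B. kg·m/(A·s³): ✓ matches
  C. A/m: ✗ does not match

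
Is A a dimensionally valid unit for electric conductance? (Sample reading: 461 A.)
No

electric conductance has SI base units: A^2 * s^3 / (kg * m^2)
A does NOT reduce to A^2 * s^3 / (kg * m^2); a valid unit for electric conductance would be e.g. S.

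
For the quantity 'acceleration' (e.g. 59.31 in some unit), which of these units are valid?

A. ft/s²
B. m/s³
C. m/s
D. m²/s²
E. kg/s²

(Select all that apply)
A

acceleration has SI base units: m / s^2

Checking each option against m / s^2:
  A. ft/s²: ✓ matches
  B. m/s³: ✗ does not match
  C. m/s: ✗ does not match
  D. m²/s²: ✗ does not match
  E. kg/s²: ✗ does not match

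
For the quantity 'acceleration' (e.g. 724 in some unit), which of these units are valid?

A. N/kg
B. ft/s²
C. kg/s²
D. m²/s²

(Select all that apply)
A, B

acceleration has SI base units: m / s^2

Checking each option against m / s^2:
  A. N/kg: ✓ matches
  B. ft/s²: ✓ matches
  C. kg/s²: ✗ does not match
  D. m²/s²: ✗ does not match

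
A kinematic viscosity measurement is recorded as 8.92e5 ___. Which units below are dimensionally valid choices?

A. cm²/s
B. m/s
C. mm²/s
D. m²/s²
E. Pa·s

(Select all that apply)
A, C

kinematic viscosity has SI base units: m^2 / s

Checking each option against m^2 / s:
  A. cm²/s: ✓ matches
  B. m/s: ✗ does not match
  C. mm²/s: ✓ matches
  D. m²/s²: ✗ does not match
  E. Pa·s: ✗ does not match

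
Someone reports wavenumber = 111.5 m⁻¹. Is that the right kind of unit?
Yes

wavenumber has SI base units: 1 / m
m⁻¹ reduces to the same SI base units, so it is a valid unit for wavenumber.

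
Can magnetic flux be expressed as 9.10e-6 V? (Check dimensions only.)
No

magnetic flux has SI base units: kg * m^2 / (A * s^2)
V does NOT reduce to kg * m^2 / (A * s^2); a valid unit for magnetic flux would be e.g. Wb.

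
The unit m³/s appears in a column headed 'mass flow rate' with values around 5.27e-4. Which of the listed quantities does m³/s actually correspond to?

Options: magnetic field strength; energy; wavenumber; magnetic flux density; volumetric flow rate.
volumetric flow rate

mass flow rate should have units dimensionally equivalent to kg / s (e.g. kg/s).
The given unit 'm³/s' reduces to m^3 / s. Of the listed options, that is the dimensionality of volumetric flow rate.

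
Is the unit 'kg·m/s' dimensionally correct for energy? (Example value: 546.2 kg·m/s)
No

energy has SI base units: kg * m^2 / s^2
kg·m/s does NOT reduce to kg * m^2 / s^2; a valid unit for energy would be e.g. J.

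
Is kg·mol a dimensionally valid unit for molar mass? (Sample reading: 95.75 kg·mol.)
No

molar mass has SI base units: kg / mol
kg·mol does NOT reduce to kg / mol; a valid unit for molar mass would be e.g. kg/mol.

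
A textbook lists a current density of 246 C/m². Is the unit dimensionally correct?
No

current density has SI base units: A / m^2
C/m² does NOT reduce to A / m^2; a valid unit for current density would be e.g. A/m².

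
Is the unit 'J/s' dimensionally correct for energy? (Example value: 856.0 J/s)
No

energy has SI base units: kg * m^2 / s^2
J/s does NOT reduce to kg * m^2 / s^2; a valid unit for energy would be e.g. J.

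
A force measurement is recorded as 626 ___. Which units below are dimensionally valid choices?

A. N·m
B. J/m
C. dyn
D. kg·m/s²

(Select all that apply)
B, C, D

force has SI base units: kg * m / s^2

Checking each option against kg * m / s^2:
  A. N·m: ✗ does not match
  B. J/m: ✓ matches
  C. dyn: ✓ matches
  D. kg·m/s²: ✓ matches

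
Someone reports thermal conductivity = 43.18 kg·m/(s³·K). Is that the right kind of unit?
Yes

thermal conductivity has SI base units: kg * m / (s^3 * K)
kg·m/(s³·K) reduces to the same SI base units, so it is a valid unit for thermal conductivity.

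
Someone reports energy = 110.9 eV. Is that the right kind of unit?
Yes

energy has SI base units: kg * m^2 / s^2
eV reduces to the same SI base units, so it is a valid unit for energy.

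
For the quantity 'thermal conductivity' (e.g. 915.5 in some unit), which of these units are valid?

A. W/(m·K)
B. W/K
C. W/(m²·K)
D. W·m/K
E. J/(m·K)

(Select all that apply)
A

thermal conductivity has SI base units: kg * m / (s^3 * K)

Checking each option against kg * m / (s^3 * K):
  A. W/(m·K): ✓ matches
  B. W/K: ✗ does not match
  C. W/(m²·K): ✗ does not match
  D. W·m/K: ✗ does not match
  E. J/(m·K): ✗ does not match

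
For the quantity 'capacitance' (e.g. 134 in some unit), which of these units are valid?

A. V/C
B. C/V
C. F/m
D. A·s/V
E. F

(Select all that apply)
B, D, E

capacitance has SI base units: A^2 * s^4 / (kg * m^2)

Checking each option against A^2 * s^4 / (kg * m^2):
  A. V/C: ✗ does not match
  B. C/V: ✓ matches
  C. F/m: ✗ does not match
  D. A·s/V: ✓ matches
  E. F: ✓ matches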